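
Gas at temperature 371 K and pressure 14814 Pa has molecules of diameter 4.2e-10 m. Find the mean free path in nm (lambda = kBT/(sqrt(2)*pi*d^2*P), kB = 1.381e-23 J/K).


Mean free path: lambda = kB*T / (sqrt(2) * pi * d^2 * P)
lambda = 1.381e-23 * 371 / (sqrt(2) * pi * (4.2e-10)^2 * 14814)
lambda = 4.41298e-07 m
lambda = 441.3 nm

441.3


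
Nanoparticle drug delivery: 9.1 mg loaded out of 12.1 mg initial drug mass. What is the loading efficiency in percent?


Drug loading efficiency = (drug loaded / drug initial) * 100
DLE = 9.1 / 12.1 * 100
DLE = 0.7521 * 100
DLE = 75.21%

75.21


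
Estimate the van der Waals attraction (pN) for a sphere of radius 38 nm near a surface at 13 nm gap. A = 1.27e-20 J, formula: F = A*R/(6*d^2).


Convert to SI: R = 38 nm = 3.8e-08 m, d = 13 nm = 1.3e-08 m
F = A * R / (6 * d^2)
F = 1.27e-20 * 3.8e-08 / (6 * (1.3e-08)^2)
F = 4.75937e-13 N = 0.476 pN

0.476


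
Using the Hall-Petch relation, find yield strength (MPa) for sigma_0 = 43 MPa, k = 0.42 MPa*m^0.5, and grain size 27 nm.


d = 27 nm = 2.7e-08 m
sqrt(d) = 0.0001643168
Hall-Petch contribution = k / sqrt(d) = 0.42 / 0.0001643168 = 2556.0 MPa
sigma = sigma_0 + k/sqrt(d) = 43 + 2556.0 = 2599.0 MPa

2599.0


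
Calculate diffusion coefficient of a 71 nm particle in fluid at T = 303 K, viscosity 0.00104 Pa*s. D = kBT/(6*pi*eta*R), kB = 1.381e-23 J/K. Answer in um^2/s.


Radius R = 71/2 = 35.5 nm = 3.55e-08 m
D = kB*T / (6*pi*eta*R)
D = 1.381e-23 * 303 / (6 * pi * 0.00104 * 3.55e-08)
D = 6.01275e-12 m^2/s = 6.013 um^2/s

6.013


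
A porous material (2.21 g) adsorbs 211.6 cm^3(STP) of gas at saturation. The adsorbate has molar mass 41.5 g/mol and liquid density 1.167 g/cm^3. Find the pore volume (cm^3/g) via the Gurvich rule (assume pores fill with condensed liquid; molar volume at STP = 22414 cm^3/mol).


Moles adsorbed n = V_ads / 22414 = 211.6 / 22414 = 9.440528e-03 mol
Liquid volume V_liq = n * M / rho_liq = 9.440528e-03 * 41.5 / 1.167 = 0.33572 cm^3
Specific pore volume V_pore = V_liq / m_sample = 0.33572 / 2.21
V_pore = 0.1519 cm^3/g

0.1519


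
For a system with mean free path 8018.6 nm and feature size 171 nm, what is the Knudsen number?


Knudsen number Kn = lambda / L
Kn = 8018.6 / 171
Kn = 46.8924

46.8924


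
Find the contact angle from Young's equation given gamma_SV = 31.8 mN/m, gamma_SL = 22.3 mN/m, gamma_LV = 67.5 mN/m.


cos(theta) = (gamma_SV - gamma_SL) / gamma_LV
cos(theta) = (31.8 - 22.3) / 67.5
cos(theta) = 0.140741
theta = arccos(0.140741) = 81.91 degrees

81.91


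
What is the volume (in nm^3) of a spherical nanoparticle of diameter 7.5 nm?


Radius r = 7.5/2 = 3.75 nm
Volume V = (4/3) * pi * r^3
V = (4/3) * pi * (3.75)^3
V = 220.89 nm^3

220.89


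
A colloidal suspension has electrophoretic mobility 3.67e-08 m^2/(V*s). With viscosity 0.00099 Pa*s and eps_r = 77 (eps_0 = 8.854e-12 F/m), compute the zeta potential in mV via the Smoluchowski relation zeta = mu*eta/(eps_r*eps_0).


Smoluchowski equation: zeta = mu * eta / (eps_r * eps_0)
zeta = 3.67e-08 * 0.00099 / (77 * 8.854e-12)
zeta = 0.053293 V = 53.29 mV

53.29


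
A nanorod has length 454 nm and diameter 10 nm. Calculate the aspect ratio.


Aspect ratio AR = length / diameter
AR = 454 / 10
AR = 45.4

45.4


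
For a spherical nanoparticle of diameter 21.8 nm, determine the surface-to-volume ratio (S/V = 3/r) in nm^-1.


Radius r = 21.8/2 = 10.9 nm
S/V = 3 / r = 3 / 10.9
S/V = 0.2752 nm^-1

0.2752


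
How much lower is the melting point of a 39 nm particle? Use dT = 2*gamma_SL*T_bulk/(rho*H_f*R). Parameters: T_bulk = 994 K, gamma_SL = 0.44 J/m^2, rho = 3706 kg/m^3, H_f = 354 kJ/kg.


Radius R = 39/2 = 19.5 nm = 1.95e-08 m
Convert H_f = 354 kJ/kg = 354000 J/kg
dT = 2 * gamma_SL * T_bulk / (rho * H_f * R)
dT = 2 * 0.44 * 994 / (3706 * 354000 * 1.95e-08)
dT = 34.2 K

34.2


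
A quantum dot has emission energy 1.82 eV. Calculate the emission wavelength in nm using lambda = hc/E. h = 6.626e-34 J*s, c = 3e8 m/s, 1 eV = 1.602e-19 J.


Convert energy: E = 1.82 eV = 1.82 * 1.602e-19 = 2.91564e-19 J
lambda = h*c / E = 6.626e-34 * 3e8 / 2.91564e-19
lambda = 6.81771e-07 m = 681.8 nm

681.8


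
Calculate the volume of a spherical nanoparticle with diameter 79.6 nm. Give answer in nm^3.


Radius r = 79.6/2 = 39.8 nm
Volume V = (4/3) * pi * r^3
V = (4/3) * pi * (39.8)^3
V = 264081.41 nm^3

264081.41


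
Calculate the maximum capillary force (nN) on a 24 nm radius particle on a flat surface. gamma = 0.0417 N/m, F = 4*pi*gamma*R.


Convert radius: R = 24 nm = 2.4e-08 m
F = 4 * pi * gamma * R
F = 4 * pi * 0.0417 * 2.4e-08
F = 1.25764e-08 N = 12.5764 nN

12.5764


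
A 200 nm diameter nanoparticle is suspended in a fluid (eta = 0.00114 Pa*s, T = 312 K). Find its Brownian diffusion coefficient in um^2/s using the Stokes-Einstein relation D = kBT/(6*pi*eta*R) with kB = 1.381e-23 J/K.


Radius R = 200/2 = 100 nm = 1e-07 m
D = kB*T / (6*pi*eta*R)
D = 1.381e-23 * 312 / (6 * pi * 0.00114 * 1e-07)
D = 2.00513e-12 m^2/s = 2.005 um^2/s

2.005


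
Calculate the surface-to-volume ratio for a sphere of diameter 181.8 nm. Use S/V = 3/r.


Radius r = 181.8/2 = 90.9 nm
S/V = 3 / r = 3 / 90.9
S/V = 0.033 nm^-1

0.033


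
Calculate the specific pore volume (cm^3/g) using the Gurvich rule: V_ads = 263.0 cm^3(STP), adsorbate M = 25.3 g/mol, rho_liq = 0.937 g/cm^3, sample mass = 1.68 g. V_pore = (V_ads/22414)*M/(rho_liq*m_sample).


Moles adsorbed n = V_ads / 22414 = 263.0 / 22414 = 1.173374e-02 mol
Liquid volume V_liq = n * M / rho_liq = 1.173374e-02 * 25.3 / 0.937 = 0.31682 cm^3
Specific pore volume V_pore = V_liq / m_sample = 0.31682 / 1.68
V_pore = 0.1886 cm^3/g

0.1886


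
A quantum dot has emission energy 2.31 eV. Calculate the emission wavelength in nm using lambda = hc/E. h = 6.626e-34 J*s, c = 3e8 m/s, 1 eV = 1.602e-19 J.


Convert energy: E = 2.31 eV = 2.31 * 1.602e-19 = 3.70062e-19 J
lambda = h*c / E = 6.626e-34 * 3e8 / 3.70062e-19
lambda = 5.37153e-07 m = 537.2 nm

537.2


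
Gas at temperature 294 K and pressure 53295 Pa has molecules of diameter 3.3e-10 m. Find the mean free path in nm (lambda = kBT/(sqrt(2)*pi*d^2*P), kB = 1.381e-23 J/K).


Mean free path: lambda = kB*T / (sqrt(2) * pi * d^2 * P)
lambda = 1.381e-23 * 294 / (sqrt(2) * pi * (3.3e-10)^2 * 53295)
lambda = 1.57457e-07 m
lambda = 157.46 nm

157.46


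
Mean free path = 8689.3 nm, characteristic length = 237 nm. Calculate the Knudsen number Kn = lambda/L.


Knudsen number Kn = lambda / L
Kn = 8689.3 / 237
Kn = 36.6637

36.6637


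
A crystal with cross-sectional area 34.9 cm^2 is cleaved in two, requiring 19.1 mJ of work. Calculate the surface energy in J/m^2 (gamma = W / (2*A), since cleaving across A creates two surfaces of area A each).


Convert: A = 34.9 cm^2 = 0.00349 m^2, W = 19.1 mJ = 0.0191 J
Cleaving exposes two faces of area A, so total new surface = 2*A and gamma = W / (2*A)
gamma = 0.0191 / (2 * 0.00349)
gamma = 2.736 J/m^2

2.736


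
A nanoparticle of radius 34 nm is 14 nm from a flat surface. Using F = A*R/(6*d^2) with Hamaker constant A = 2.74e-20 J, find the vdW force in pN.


Convert to SI: R = 34 nm = 3.4e-08 m, d = 14 nm = 1.4e-08 m
F = A * R / (6 * d^2)
F = 2.74e-20 * 3.4e-08 / (6 * (1.4e-08)^2)
F = 7.92177e-13 N = 0.792 pN

0.792


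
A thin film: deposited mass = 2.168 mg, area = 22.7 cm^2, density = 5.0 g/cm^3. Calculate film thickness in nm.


Convert: m = 2.168 mg = 2.1680e-06 kg, A = 22.7 cm^2 = 2.2700e-03 m^2, rho = 5.0 g/cm^3 = 5000 kg/m^3
t = m / (A * rho)
t = 2.1680e-06 / (2.2700e-03 * 5000)
t = 1.9101e-07 m = 191.0 nm

191.0


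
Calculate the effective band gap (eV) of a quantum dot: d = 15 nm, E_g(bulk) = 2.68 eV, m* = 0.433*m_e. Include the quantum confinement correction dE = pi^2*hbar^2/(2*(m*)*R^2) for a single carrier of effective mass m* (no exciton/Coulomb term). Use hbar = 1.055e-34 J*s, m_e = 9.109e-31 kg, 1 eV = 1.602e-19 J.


Radius R = 15/2 nm = 7.5e-09 m
Confinement energy dE = pi^2 * hbar^2 / (2 * m_eff * m_e * R^2)
dE = pi^2 * (1.055e-34)^2 / (2 * 0.433 * 9.109e-31 * (7.5e-09)^2) J, divided by 1.602e-19 J/eV
dE = 0.0155 eV
Total band gap = E_g(bulk) + dE = 2.68 + 0.0155 = 2.6955 eV

2.6955


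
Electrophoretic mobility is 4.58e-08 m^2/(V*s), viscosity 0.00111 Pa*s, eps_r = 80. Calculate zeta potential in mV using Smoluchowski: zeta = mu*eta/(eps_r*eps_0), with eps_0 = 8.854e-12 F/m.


Smoluchowski equation: zeta = mu * eta / (eps_r * eps_0)
zeta = 4.58e-08 * 0.00111 / (80 * 8.854e-12)
zeta = 0.071773 V = 71.77 mV

71.77


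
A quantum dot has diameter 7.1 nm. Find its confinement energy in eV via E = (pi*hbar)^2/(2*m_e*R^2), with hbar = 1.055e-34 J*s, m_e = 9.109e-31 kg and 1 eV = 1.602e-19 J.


Radius R = 7.1/2 = 3.55 nm = 3.55e-09 m
E = (pi * 1.055e-34)^2 / (2 * 9.109e-31 * (3.55e-09)^2)
E(J) = 4.78462e-21
E = E(J) / 1.602e-19 = 0.0299 eV

0.0299


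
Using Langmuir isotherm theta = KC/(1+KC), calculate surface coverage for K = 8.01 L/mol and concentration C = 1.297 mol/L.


Langmuir isotherm: theta = K*C / (1 + K*C)
K*C = 8.01 * 1.297 = 10.38897
theta = 10.38897 / (1 + 10.38897) = 10.38897 / 11.38897
theta = 0.9122

0.9122


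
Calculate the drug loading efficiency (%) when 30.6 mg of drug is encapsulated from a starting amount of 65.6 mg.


Drug loading efficiency = (drug loaded / drug initial) * 100
DLE = 30.6 / 65.6 * 100
DLE = 0.4665 * 100
DLE = 46.65%

46.65


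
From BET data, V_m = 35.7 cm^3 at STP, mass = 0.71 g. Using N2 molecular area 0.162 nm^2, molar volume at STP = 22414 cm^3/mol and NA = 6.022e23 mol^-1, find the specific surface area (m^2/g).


Number of moles in monolayer = V_m / 22414 = 35.7 / 22414 = 0.00159275
Number of molecules = moles * NA = 0.00159275 * 6.022e23
SA = molecules * sigma / mass
SA = (35.7 / 22414) * 6.022e23 * 0.162e-18 / 0.71
SA = 218.8 m^2/g

218.8


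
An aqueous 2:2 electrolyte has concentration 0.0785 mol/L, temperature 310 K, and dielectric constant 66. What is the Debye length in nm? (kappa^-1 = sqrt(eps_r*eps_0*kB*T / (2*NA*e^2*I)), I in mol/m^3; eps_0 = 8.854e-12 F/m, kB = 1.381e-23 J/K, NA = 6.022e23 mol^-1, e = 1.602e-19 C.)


Ionic strength I = 0.0785 * 2^2 * 1000 = 314 mol/m^3
kappa^-1 = sqrt(66 * 8.854e-12 * 1.381e-23 * 310 / (2 * 6.022e23 * (1.602e-19)^2 * 314))
kappa^-1 = 0.508 nm

0.508


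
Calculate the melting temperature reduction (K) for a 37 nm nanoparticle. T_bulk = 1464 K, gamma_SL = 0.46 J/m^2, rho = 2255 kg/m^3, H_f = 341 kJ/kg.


Radius R = 37/2 = 18.5 nm = 1.85e-08 m
Convert H_f = 341 kJ/kg = 341000 J/kg
dT = 2 * gamma_SL * T_bulk / (rho * H_f * R)
dT = 2 * 0.46 * 1464 / (2255 * 341000 * 1.85e-08)
dT = 94.7 K

94.7


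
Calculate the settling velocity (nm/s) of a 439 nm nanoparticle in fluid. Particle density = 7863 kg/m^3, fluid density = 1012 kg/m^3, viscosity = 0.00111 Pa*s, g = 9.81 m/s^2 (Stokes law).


Radius R = 439/2 nm = 2.195e-07 m
Density difference = 7863 - 1012 = 6851 kg/m^3
v = 2 * R^2 * (rho_p - rho_f) * g / (9 * eta)
v = 2 * (2.195e-07)^2 * 6851 * 9.81 / (9 * 0.00111)
v = 6.48271e-07 m/s = 648.2709 nm/s

648.2709


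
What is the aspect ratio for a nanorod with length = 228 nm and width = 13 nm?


Aspect ratio AR = length / diameter
AR = 228 / 13
AR = 17.54

17.54


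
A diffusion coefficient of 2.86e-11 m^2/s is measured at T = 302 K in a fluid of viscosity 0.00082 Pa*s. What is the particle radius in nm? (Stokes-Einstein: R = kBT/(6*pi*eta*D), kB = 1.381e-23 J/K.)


Stokes-Einstein: R = kB*T / (6*pi*eta*D)
R = 1.381e-23 * 302 / (6 * pi * 0.00082 * 2.86e-11)
R = 9.43452e-09 m = 9.43 nm

9.43


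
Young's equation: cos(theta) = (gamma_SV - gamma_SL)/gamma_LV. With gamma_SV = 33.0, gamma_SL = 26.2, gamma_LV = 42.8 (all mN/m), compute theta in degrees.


cos(theta) = (gamma_SV - gamma_SL) / gamma_LV
cos(theta) = (33.0 - 26.2) / 42.8
cos(theta) = 0.158879
theta = arccos(0.158879) = 80.86 degrees

80.86


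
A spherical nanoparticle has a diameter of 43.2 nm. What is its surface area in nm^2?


Radius r = 43.2/2 = 21.6 nm
Surface area SA = 4 * pi * r^2
SA = 4 * pi * (21.6)^2
SA = 5862.97 nm^2

5862.97


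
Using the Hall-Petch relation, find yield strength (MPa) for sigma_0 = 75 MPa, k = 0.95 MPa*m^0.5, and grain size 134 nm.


d = 134 nm = 1.34e-07 m
sqrt(d) = 0.0003660601
Hall-Petch contribution = k / sqrt(d) = 0.95 / 0.0003660601 = 2595.2 MPa
sigma = sigma_0 + k/sqrt(d) = 75 + 2595.2 = 2670.2 MPa

2670.2


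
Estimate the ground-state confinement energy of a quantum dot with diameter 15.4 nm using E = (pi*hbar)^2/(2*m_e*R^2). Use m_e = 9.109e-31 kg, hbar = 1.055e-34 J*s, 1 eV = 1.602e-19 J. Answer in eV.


Radius R = 15.4/2 = 7.7 nm = 7.7e-09 m
E = (pi * 1.055e-34)^2 / (2 * 9.109e-31 * (7.7e-09)^2)
E(J) = 1.017e-21
E = E(J) / 1.602e-19 = 0.0063 eV

0.0063


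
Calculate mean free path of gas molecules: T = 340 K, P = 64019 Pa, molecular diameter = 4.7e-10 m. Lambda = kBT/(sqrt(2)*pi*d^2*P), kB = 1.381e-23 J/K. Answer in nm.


Mean free path: lambda = kB*T / (sqrt(2) * pi * d^2 * P)
lambda = 1.381e-23 * 340 / (sqrt(2) * pi * (4.7e-10)^2 * 64019)
lambda = 7.47314e-08 m
lambda = 74.73 nm

74.73


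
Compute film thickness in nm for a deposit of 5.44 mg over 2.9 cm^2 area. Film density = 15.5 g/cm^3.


Convert: m = 5.44 mg = 5.4400e-06 kg, A = 2.9 cm^2 = 2.9000e-04 m^2, rho = 15.5 g/cm^3 = 15500 kg/m^3
t = m / (A * rho)
t = 5.4400e-06 / (2.9000e-04 * 15500)
t = 1.2102e-06 m = 1210.2 nm

1210.2


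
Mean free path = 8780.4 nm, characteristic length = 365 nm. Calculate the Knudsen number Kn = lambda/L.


Knudsen number Kn = lambda / L
Kn = 8780.4 / 365
Kn = 24.0559

24.0559


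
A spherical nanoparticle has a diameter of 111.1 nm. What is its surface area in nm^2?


Radius r = 111.1/2 = 55.55 nm
Surface area SA = 4 * pi * r^2
SA = 4 * pi * (55.55)^2
SA = 38777.34 nm^2

38777.34


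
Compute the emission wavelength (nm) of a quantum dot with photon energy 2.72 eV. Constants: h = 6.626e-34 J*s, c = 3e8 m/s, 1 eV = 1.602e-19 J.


Convert energy: E = 2.72 eV = 2.72 * 1.602e-19 = 4.35744e-19 J
lambda = h*c / E = 6.626e-34 * 3e8 / 4.35744e-19
lambda = 4.56185e-07 m = 456.2 nm

456.2


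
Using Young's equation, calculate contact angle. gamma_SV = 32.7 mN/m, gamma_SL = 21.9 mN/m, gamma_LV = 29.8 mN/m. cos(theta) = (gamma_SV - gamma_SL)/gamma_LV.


cos(theta) = (gamma_SV - gamma_SL) / gamma_LV
cos(theta) = (32.7 - 21.9) / 29.8
cos(theta) = 0.362416
theta = arccos(0.362416) = 68.75 degrees

68.75


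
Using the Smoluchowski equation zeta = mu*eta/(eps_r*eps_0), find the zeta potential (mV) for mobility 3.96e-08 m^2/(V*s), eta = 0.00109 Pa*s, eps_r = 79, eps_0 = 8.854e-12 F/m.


Smoluchowski equation: zeta = mu * eta / (eps_r * eps_0)
zeta = 3.96e-08 * 0.00109 / (79 * 8.854e-12)
zeta = 0.06171 V = 61.71 mV

61.71


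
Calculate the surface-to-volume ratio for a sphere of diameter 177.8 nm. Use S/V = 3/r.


Radius r = 177.8/2 = 88.9 nm
S/V = 3 / r = 3 / 88.9
S/V = 0.0337 nm^-1

0.0337


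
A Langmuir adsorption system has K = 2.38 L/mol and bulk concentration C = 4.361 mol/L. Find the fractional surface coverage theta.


Langmuir isotherm: theta = K*C / (1 + K*C)
K*C = 2.38 * 4.361 = 10.37918
theta = 10.37918 / (1 + 10.37918) = 10.37918 / 11.37918
theta = 0.9121

0.9121


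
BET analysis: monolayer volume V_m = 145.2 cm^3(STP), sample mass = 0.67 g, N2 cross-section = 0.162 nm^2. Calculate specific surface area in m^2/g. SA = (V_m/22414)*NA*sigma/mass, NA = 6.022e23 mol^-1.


Number of moles in monolayer = V_m / 22414 = 145.2 / 22414 = 0.00647809
Number of molecules = moles * NA = 0.00647809 * 6.022e23
SA = molecules * sigma / mass
SA = (145.2 / 22414) * 6.022e23 * 0.162e-18 / 0.67
SA = 943.3 m^2/g

943.3


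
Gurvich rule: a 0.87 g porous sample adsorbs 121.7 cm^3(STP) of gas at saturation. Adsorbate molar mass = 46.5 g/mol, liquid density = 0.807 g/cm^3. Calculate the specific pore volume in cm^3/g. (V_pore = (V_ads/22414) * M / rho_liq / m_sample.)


Moles adsorbed n = V_ads / 22414 = 121.7 / 22414 = 5.429642e-03 mol
Liquid volume V_liq = n * M / rho_liq = 5.429642e-03 * 46.5 / 0.807 = 0.31286 cm^3
Specific pore volume V_pore = V_liq / m_sample = 0.31286 / 0.87
V_pore = 0.3596 cm^3/g

0.3596


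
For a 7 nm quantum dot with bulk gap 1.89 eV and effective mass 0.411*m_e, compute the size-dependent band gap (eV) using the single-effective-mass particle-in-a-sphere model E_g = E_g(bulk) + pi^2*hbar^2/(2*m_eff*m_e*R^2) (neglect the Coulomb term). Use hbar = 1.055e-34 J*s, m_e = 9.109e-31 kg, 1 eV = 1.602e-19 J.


Radius R = 7/2 nm = 3.5e-09 m
Confinement energy dE = pi^2 * hbar^2 / (2 * m_eff * m_e * R^2)
dE = pi^2 * (1.055e-34)^2 / (2 * 0.411 * 9.109e-31 * (3.5e-09)^2) J, divided by 1.602e-19 J/eV
dE = 0.0748 eV
Total band gap = E_g(bulk) + dE = 1.89 + 0.0748 = 1.9648 eV

1.9648


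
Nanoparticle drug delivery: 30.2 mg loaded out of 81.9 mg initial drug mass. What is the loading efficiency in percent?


Drug loading efficiency = (drug loaded / drug initial) * 100
DLE = 30.2 / 81.9 * 100
DLE = 0.3687 * 100
DLE = 36.87%

36.87


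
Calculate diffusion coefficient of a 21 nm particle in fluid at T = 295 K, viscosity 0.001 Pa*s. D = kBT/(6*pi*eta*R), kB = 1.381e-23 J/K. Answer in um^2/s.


Radius R = 21/2 = 10.5 nm = 1.05e-08 m
D = kB*T / (6*pi*eta*R)
D = 1.381e-23 * 295 / (6 * pi * 0.001 * 1.05e-08)
D = 2.05838e-11 m^2/s = 20.584 um^2/s

20.584


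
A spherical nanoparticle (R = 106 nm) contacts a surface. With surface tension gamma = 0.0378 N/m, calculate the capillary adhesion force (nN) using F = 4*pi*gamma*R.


Convert radius: R = 106 nm = 1.06e-07 m
F = 4 * pi * gamma * R
F = 4 * pi * 0.0378 * 1.06e-07
F = 5.03509e-08 N = 50.3509 nN

50.3509


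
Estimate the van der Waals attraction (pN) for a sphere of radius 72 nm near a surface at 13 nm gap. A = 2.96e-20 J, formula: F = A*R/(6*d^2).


Convert to SI: R = 72 nm = 7.2e-08 m, d = 13 nm = 1.3e-08 m
F = A * R / (6 * d^2)
F = 2.96e-20 * 7.2e-08 / (6 * (1.3e-08)^2)
F = 2.10178e-12 N = 2.102 pN

2.102


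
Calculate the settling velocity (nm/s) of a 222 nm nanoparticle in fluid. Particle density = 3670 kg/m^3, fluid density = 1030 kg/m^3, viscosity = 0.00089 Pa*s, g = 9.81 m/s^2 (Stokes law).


Radius R = 222/2 nm = 1.11e-07 m
Density difference = 3670 - 1030 = 2640 kg/m^3
v = 2 * R^2 * (rho_p - rho_f) * g / (9 * eta)
v = 2 * (1.11e-07)^2 * 2640 * 9.81 / (9 * 0.00089)
v = 7.9674e-08 m/s = 79.674 nm/s

79.674


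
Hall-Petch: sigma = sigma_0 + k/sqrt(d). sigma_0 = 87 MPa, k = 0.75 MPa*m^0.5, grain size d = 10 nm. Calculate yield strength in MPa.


d = 10 nm = 1e-08 m
sqrt(d) = 0.0001
Hall-Petch contribution = k / sqrt(d) = 0.75 / 0.0001 = 7500.0 MPa
sigma = sigma_0 + k/sqrt(d) = 87 + 7500.0 = 7587.0 MPa

7587.0


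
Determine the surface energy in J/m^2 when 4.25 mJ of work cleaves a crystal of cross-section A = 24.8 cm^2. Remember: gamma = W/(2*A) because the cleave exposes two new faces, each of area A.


Convert: A = 24.8 cm^2 = 0.00248 m^2, W = 4.25 mJ = 0.00425 J
Cleaving exposes two faces of area A, so total new surface = 2*A and gamma = W / (2*A)
gamma = 0.00425 / (2 * 0.00248)
gamma = 0.857 J/m^2

0.857


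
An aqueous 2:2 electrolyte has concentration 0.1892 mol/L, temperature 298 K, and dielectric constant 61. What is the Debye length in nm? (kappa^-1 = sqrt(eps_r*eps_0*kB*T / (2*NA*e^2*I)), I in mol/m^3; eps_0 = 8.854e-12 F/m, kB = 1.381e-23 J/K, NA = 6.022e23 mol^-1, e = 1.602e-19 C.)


Ionic strength I = 0.1892 * 2^2 * 1000 = 756.8 mol/m^3
kappa^-1 = sqrt(61 * 8.854e-12 * 1.381e-23 * 298 / (2 * 6.022e23 * (1.602e-19)^2 * 756.8))
kappa^-1 = 0.308 nm

0.308


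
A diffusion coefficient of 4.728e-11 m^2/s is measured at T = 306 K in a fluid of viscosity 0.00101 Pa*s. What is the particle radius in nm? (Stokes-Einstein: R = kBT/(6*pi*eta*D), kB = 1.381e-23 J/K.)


Stokes-Einstein: R = kB*T / (6*pi*eta*D)
R = 1.381e-23 * 306 / (6 * pi * 0.00101 * 4.728e-11)
R = 4.69478e-09 m = 4.69 nm

4.69


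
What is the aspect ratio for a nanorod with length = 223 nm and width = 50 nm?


Aspect ratio AR = length / diameter
AR = 223 / 50
AR = 4.46

4.46


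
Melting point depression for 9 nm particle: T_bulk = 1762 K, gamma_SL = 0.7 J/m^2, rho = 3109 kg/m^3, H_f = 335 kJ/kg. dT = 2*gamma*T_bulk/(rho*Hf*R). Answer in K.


Radius R = 9/2 = 4.5 nm = 4.5e-09 m
Convert H_f = 335 kJ/kg = 335000 J/kg
dT = 2 * gamma_SL * T_bulk / (rho * H_f * R)
dT = 2 * 0.7 * 1762 / (3109 * 335000 * 4.5e-09)
dT = 526.3 K

526.3


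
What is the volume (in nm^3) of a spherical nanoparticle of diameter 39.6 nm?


Radius r = 39.6/2 = 19.8 nm
Volume V = (4/3) * pi * r^3
V = (4/3) * pi * (19.8)^3
V = 32515.03 nm^3

32515.03


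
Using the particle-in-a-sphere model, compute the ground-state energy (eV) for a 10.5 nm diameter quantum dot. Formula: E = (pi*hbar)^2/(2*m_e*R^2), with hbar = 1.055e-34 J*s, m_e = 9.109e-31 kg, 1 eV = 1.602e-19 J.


Radius R = 10.5/2 = 5.25 nm = 5.25e-09 m
E = (pi * 1.055e-34)^2 / (2 * 9.109e-31 * (5.25e-09)^2)
E(J) = 2.18769e-21
E = E(J) / 1.602e-19 = 0.0137 eV

0.0137


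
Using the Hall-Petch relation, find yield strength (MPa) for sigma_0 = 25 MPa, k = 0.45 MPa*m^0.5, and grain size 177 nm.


d = 177 nm = 1.77e-07 m
sqrt(d) = 0.0004207137
Hall-Petch contribution = k / sqrt(d) = 0.45 / 0.0004207137 = 1069.6 MPa
sigma = sigma_0 + k/sqrt(d) = 25 + 1069.6 = 1094.6 MPa

1094.6


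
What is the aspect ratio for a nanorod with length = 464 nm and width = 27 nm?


Aspect ratio AR = length / diameter
AR = 464 / 27
AR = 17.19

17.19


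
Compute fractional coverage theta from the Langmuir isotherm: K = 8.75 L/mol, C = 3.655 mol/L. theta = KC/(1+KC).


Langmuir isotherm: theta = K*C / (1 + K*C)
K*C = 8.75 * 3.655 = 31.98125
theta = 31.98125 / (1 + 31.98125) = 31.98125 / 32.98125
theta = 0.9697

0.9697


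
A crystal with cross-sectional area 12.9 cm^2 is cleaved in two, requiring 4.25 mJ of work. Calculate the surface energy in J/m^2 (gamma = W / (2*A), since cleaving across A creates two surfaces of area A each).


Convert: A = 12.9 cm^2 = 0.00129 m^2, W = 4.25 mJ = 0.00425 J
Cleaving exposes two faces of area A, so total new surface = 2*A and gamma = W / (2*A)
gamma = 0.00425 / (2 * 0.00129)
gamma = 1.647 J/m^2

1.647


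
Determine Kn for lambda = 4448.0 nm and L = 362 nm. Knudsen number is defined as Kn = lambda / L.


Knudsen number Kn = lambda / L
Kn = 4448.0 / 362
Kn = 12.2873

12.2873


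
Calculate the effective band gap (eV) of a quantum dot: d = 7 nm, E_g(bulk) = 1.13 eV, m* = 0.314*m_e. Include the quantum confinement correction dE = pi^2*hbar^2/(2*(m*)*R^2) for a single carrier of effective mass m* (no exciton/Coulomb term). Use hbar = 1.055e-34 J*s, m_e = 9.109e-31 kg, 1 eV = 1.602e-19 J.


Radius R = 7/2 nm = 3.5e-09 m
Confinement energy dE = pi^2 * hbar^2 / (2 * m_eff * m_e * R^2)
dE = pi^2 * (1.055e-34)^2 / (2 * 0.314 * 9.109e-31 * (3.5e-09)^2) J, divided by 1.602e-19 J/eV
dE = 0.0979 eV
Total band gap = E_g(bulk) + dE = 1.13 + 0.0979 = 1.2279 eV

1.2279


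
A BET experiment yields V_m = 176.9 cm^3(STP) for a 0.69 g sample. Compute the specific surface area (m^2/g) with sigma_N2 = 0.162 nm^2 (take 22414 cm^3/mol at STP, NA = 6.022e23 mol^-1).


Number of moles in monolayer = V_m / 22414 = 176.9 / 22414 = 0.00789239
Number of molecules = moles * NA = 0.00789239 * 6.022e23
SA = molecules * sigma / mass
SA = (176.9 / 22414) * 6.022e23 * 0.162e-18 / 0.69
SA = 1115.9 m^2/g

1115.9


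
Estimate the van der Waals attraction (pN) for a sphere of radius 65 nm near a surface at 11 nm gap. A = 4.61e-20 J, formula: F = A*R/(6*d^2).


Convert to SI: R = 65 nm = 6.5e-08 m, d = 11 nm = 1.1e-08 m
F = A * R / (6 * d^2)
F = 4.61e-20 * 6.5e-08 / (6 * (1.1e-08)^2)
F = 4.12741e-12 N = 4.127 pN

4.127


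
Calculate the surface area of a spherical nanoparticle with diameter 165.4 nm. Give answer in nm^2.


Radius r = 165.4/2 = 82.7 nm
Surface area SA = 4 * pi * r^2
SA = 4 * pi * (82.7)^2
SA = 85945.05 nm^2

85945.05


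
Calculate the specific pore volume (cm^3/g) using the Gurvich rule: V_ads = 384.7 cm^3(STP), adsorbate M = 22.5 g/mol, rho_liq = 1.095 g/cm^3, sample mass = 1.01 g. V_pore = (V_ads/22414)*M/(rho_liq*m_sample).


Moles adsorbed n = V_ads / 22414 = 384.7 / 22414 = 1.716338e-02 mol
Liquid volume V_liq = n * M / rho_liq = 1.716338e-02 * 22.5 / 1.095 = 0.35267 cm^3
Specific pore volume V_pore = V_liq / m_sample = 0.35267 / 1.01
V_pore = 0.3492 cm^3/g

0.3492


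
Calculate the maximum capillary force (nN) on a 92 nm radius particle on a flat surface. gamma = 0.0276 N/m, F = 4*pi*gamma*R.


Convert radius: R = 92 nm = 9.2e-08 m
F = 4 * pi * gamma * R
F = 4 * pi * 0.0276 * 9.2e-08
F = 3.19085e-08 N = 31.9085 nN

31.9085


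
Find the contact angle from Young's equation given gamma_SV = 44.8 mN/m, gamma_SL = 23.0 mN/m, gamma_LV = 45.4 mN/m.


cos(theta) = (gamma_SV - gamma_SL) / gamma_LV
cos(theta) = (44.8 - 23.0) / 45.4
cos(theta) = 0.480176
theta = arccos(0.480176) = 61.3 degrees

61.3


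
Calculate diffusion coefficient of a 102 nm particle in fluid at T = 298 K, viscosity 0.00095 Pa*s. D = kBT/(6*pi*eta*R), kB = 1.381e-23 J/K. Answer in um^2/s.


Radius R = 102/2 = 51 nm = 5.1e-08 m
D = kB*T / (6*pi*eta*R)
D = 1.381e-23 * 298 / (6 * pi * 0.00095 * 5.1e-08)
D = 4.50625e-12 m^2/s = 4.506 um^2/s

4.506


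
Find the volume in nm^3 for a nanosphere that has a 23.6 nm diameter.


Radius r = 23.6/2 = 11.8 nm
Volume V = (4/3) * pi * r^3
V = (4/3) * pi * (11.8)^3
V = 6882.32 nm^3

6882.32


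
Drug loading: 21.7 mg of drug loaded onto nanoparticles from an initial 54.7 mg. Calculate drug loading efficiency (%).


Drug loading efficiency = (drug loaded / drug initial) * 100
DLE = 21.7 / 54.7 * 100
DLE = 0.3967 * 100
DLE = 39.67%

39.67


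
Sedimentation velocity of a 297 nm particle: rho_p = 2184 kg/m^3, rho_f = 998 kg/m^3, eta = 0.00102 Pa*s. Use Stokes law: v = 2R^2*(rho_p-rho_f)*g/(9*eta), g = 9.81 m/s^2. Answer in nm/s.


Radius R = 297/2 nm = 1.485e-07 m
Density difference = 2184 - 998 = 1186 kg/m^3
v = 2 * R^2 * (rho_p - rho_f) * g / (9 * eta)
v = 2 * (1.485e-07)^2 * 1186 * 9.81 / (9 * 0.00102)
v = 5.58977e-08 m/s = 55.8977 nm/s

55.8977


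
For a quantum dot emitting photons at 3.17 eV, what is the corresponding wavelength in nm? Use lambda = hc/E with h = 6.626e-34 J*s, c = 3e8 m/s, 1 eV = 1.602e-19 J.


Convert energy: E = 3.17 eV = 3.17 * 1.602e-19 = 5.07834e-19 J
lambda = h*c / E = 6.626e-34 * 3e8 / 5.07834e-19
lambda = 3.91427e-07 m = 391.4 nm

391.4


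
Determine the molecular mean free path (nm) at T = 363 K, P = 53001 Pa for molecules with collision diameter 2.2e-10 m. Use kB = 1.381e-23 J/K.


Mean free path: lambda = kB*T / (sqrt(2) * pi * d^2 * P)
lambda = 1.381e-23 * 363 / (sqrt(2) * pi * (2.2e-10)^2 * 53001)
lambda = 4.39851e-07 m
lambda = 439.85 nm

439.85


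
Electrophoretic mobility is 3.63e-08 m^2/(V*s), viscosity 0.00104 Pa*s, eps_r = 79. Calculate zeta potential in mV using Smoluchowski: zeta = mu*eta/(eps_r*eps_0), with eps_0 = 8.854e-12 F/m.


Smoluchowski equation: zeta = mu * eta / (eps_r * eps_0)
zeta = 3.63e-08 * 0.00104 / (79 * 8.854e-12)
zeta = 0.053973 V = 53.97 mV

53.97


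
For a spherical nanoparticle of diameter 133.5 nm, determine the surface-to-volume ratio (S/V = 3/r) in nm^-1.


Radius r = 133.5/2 = 66.75 nm
S/V = 3 / r = 3 / 66.75
S/V = 0.0449 nm^-1

0.0449


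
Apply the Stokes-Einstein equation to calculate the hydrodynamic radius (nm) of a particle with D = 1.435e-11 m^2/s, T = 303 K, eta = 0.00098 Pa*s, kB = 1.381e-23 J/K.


Stokes-Einstein: R = kB*T / (6*pi*eta*D)
R = 1.381e-23 * 303 / (6 * pi * 0.00098 * 1.435e-11)
R = 1.57855e-08 m = 15.79 nm

15.79


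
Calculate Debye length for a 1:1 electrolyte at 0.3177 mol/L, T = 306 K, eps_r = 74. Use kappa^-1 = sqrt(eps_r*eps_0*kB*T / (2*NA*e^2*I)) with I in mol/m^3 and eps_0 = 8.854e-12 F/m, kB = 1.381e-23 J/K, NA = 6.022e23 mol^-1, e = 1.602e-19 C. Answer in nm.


Ionic strength I = 0.3177 * 1^2 * 1000 = 317.7 mol/m^3
kappa^-1 = sqrt(74 * 8.854e-12 * 1.381e-23 * 306 / (2 * 6.022e23 * (1.602e-19)^2 * 317.7))
kappa^-1 = 0.531 nm

0.531


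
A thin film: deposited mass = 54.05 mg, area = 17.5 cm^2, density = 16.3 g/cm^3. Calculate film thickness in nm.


Convert: m = 54.05 mg = 5.4050e-05 kg, A = 17.5 cm^2 = 1.7500e-03 m^2, rho = 16.3 g/cm^3 = 16300 kg/m^3
t = m / (A * rho)
t = 5.4050e-05 / (1.7500e-03 * 16300)
t = 1.8948e-06 m = 1894.8 nm

1894.8


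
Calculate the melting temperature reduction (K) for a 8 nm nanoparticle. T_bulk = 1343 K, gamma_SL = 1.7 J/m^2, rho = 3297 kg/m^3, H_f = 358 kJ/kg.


Radius R = 8/2 = 4 nm = 4e-09 m
Convert H_f = 358 kJ/kg = 358000 J/kg
dT = 2 * gamma_SL * T_bulk / (rho * H_f * R)
dT = 2 * 1.7 * 1343 / (3297 * 358000 * 4e-09)
dT = 967.1 K

967.1


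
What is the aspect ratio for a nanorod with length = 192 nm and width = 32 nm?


Aspect ratio AR = length / diameter
AR = 192 / 32
AR = 6.0

6.0


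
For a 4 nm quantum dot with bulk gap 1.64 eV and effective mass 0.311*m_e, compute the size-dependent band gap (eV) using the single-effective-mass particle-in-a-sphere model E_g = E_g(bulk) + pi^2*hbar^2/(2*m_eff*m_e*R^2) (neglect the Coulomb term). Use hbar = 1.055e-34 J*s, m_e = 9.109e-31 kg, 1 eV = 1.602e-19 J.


Radius R = 4/2 nm = 2e-09 m
Confinement energy dE = pi^2 * hbar^2 / (2 * m_eff * m_e * R^2)
dE = pi^2 * (1.055e-34)^2 / (2 * 0.311 * 9.109e-31 * (2e-09)^2) J, divided by 1.602e-19 J/eV
dE = 0.3026 eV
Total band gap = E_g(bulk) + dE = 1.64 + 0.3026 = 1.9426 eV

1.9426


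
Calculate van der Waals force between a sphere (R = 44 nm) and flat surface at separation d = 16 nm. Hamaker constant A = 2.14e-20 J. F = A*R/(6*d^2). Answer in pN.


Convert to SI: R = 44 nm = 4.4e-08 m, d = 16 nm = 1.6e-08 m
F = A * R / (6 * d^2)
F = 2.14e-20 * 4.4e-08 / (6 * (1.6e-08)^2)
F = 6.13021e-13 N = 0.613 pN

0.613


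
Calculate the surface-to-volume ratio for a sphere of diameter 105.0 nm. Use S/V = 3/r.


Radius r = 105.0/2 = 52.5 nm
S/V = 3 / r = 3 / 52.5
S/V = 0.0571 nm^-1

0.0571


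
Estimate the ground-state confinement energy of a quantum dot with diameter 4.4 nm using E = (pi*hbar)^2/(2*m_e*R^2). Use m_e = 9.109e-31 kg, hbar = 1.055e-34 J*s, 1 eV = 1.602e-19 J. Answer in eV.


Radius R = 4.4/2 = 2.2 nm = 2.2e-09 m
E = (pi * 1.055e-34)^2 / (2 * 9.109e-31 * (2.2e-09)^2)
E(J) = 1.24583e-20
E = E(J) / 1.602e-19 = 0.0778 eV

0.0778


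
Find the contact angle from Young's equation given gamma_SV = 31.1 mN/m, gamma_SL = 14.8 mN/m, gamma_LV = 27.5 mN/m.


cos(theta) = (gamma_SV - gamma_SL) / gamma_LV
cos(theta) = (31.1 - 14.8) / 27.5
cos(theta) = 0.592727
theta = arccos(0.592727) = 53.65 degrees

53.65


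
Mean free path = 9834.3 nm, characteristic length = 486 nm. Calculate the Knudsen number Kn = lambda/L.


Knudsen number Kn = lambda / L
Kn = 9834.3 / 486
Kn = 20.2352

20.2352


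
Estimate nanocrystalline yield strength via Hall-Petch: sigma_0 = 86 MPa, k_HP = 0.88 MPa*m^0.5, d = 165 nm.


d = 165 nm = 1.65e-07 m
sqrt(d) = 0.0004062019
Hall-Petch contribution = k / sqrt(d) = 0.88 / 0.0004062019 = 2166.4 MPa
sigma = sigma_0 + k/sqrt(d) = 86 + 2166.4 = 2252.4 MPa

2252.4


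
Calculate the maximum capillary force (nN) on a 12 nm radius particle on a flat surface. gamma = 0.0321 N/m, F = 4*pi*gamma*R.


Convert radius: R = 12 nm = 1.2e-08 m
F = 4 * pi * gamma * R
F = 4 * pi * 0.0321 * 1.2e-08
F = 4.84057e-09 N = 4.8406 nN

4.8406


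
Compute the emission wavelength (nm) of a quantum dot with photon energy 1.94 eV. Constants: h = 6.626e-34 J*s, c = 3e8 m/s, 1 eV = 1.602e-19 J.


Convert energy: E = 1.94 eV = 1.94 * 1.602e-19 = 3.10788e-19 J
lambda = h*c / E = 6.626e-34 * 3e8 / 3.10788e-19
lambda = 6.396e-07 m = 639.6 nm

639.6


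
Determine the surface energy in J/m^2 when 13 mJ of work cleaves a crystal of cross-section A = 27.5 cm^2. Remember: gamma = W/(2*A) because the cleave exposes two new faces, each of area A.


Convert: A = 27.5 cm^2 = 0.00275 m^2, W = 13 mJ = 0.013 J
Cleaving exposes two faces of area A, so total new surface = 2*A and gamma = W / (2*A)
gamma = 0.013 / (2 * 0.00275)
gamma = 2.364 J/m^2

2.364


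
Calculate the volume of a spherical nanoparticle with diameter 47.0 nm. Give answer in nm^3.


Radius r = 47.0/2 = 23.5 nm
Volume V = (4/3) * pi * r^3
V = (4/3) * pi * (23.5)^3
V = 54361.6 nm^3

54361.6


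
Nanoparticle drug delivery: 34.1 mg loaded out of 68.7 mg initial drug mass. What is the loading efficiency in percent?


Drug loading efficiency = (drug loaded / drug initial) * 100
DLE = 34.1 / 68.7 * 100
DLE = 0.4964 * 100
DLE = 49.64%

49.64


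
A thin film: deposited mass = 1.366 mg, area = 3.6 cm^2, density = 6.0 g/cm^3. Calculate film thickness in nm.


Convert: m = 1.366 mg = 1.3660e-06 kg, A = 3.6 cm^2 = 3.6000e-04 m^2, rho = 6.0 g/cm^3 = 6000 kg/m^3
t = m / (A * rho)
t = 1.3660e-06 / (3.6000e-04 * 6000)
t = 6.3241e-07 m = 632.4 nm

632.4


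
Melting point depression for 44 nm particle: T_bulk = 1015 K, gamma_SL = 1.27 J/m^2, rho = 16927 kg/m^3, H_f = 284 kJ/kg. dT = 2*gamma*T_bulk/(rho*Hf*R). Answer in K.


Radius R = 44/2 = 22 nm = 2.2e-08 m
Convert H_f = 284 kJ/kg = 284000 J/kg
dT = 2 * gamma_SL * T_bulk / (rho * H_f * R)
dT = 2 * 1.27 * 1015 / (16927 * 284000 * 2.2e-08)
dT = 24.4 K

24.4


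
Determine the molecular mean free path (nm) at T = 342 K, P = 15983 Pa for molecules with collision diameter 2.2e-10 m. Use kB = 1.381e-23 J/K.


Mean free path: lambda = kB*T / (sqrt(2) * pi * d^2 * P)
lambda = 1.381e-23 * 342 / (sqrt(2) * pi * (2.2e-10)^2 * 15983)
lambda = 1.3742e-06 m
lambda = 1374.2 nm

1374.2


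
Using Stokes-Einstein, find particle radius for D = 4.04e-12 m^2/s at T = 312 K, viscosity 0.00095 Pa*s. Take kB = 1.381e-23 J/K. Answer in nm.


Stokes-Einstein: R = kB*T / (6*pi*eta*D)
R = 1.381e-23 * 312 / (6 * pi * 0.00095 * 4.04e-12)
R = 5.95583e-08 m = 59.56 nm

59.56


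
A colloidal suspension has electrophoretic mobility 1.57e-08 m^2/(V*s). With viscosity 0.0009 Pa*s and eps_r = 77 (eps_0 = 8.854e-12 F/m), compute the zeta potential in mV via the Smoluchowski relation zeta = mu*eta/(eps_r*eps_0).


Smoluchowski equation: zeta = mu * eta / (eps_r * eps_0)
zeta = 1.57e-08 * 0.0009 / (77 * 8.854e-12)
zeta = 0.020726 V = 20.73 mV

20.73


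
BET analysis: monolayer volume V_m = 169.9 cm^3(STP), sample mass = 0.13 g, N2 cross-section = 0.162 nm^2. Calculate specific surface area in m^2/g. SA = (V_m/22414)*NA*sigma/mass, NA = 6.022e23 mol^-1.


Number of moles in monolayer = V_m / 22414 = 169.9 / 22414 = 0.00758008
Number of molecules = moles * NA = 0.00758008 * 6.022e23
SA = molecules * sigma / mass
SA = (169.9 / 22414) * 6.022e23 * 0.162e-18 / 0.13
SA = 5688.4 m^2/g

5688.4


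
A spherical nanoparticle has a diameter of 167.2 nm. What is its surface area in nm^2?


Radius r = 167.2/2 = 83.6 nm
Surface area SA = 4 * pi * r^2
SA = 4 * pi * (83.6)^2
SA = 87825.86 nm^2

87825.86


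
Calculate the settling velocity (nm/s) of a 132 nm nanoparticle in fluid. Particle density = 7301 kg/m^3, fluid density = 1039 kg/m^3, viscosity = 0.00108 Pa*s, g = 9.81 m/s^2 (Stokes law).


Radius R = 132/2 nm = 6.6e-08 m
Density difference = 7301 - 1039 = 6262 kg/m^3
v = 2 * R^2 * (rho_p - rho_f) * g / (9 * eta)
v = 2 * (6.6e-08)^2 * 6262 * 9.81 / (9 * 0.00108)
v = 5.50597e-08 m/s = 55.0597 nm/s

55.0597


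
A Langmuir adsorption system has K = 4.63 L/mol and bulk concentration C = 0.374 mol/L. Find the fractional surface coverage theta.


Langmuir isotherm: theta = K*C / (1 + K*C)
K*C = 4.63 * 0.374 = 1.73162
theta = 1.73162 / (1 + 1.73162) = 1.73162 / 2.73162
theta = 0.6339

0.6339


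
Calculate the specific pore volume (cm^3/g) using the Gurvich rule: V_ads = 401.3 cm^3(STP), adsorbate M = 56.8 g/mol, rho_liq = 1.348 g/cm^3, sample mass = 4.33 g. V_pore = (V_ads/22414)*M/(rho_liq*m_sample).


Moles adsorbed n = V_ads / 22414 = 401.3 / 22414 = 1.790399e-02 mol
Liquid volume V_liq = n * M / rho_liq = 1.790399e-02 * 56.8 / 1.348 = 0.75441 cm^3
Specific pore volume V_pore = V_liq / m_sample = 0.75441 / 4.33
V_pore = 0.1742 cm^3/g

0.1742


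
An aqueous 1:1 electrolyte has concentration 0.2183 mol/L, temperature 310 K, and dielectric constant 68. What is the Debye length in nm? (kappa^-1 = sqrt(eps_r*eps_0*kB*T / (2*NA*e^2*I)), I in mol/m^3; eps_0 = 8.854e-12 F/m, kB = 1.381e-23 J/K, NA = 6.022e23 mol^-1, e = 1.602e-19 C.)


Ionic strength I = 0.2183 * 1^2 * 1000 = 218.3 mol/m^3
kappa^-1 = sqrt(68 * 8.854e-12 * 1.381e-23 * 310 / (2 * 6.022e23 * (1.602e-19)^2 * 218.3))
kappa^-1 = 0.618 nm

0.618


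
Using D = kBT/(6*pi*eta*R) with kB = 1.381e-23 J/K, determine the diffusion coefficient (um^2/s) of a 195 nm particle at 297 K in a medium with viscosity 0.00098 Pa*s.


Radius R = 195/2 = 97.5 nm = 9.75e-08 m
D = kB*T / (6*pi*eta*R)
D = 1.381e-23 * 297 / (6 * pi * 0.00098 * 9.75e-08)
D = 2.27729e-12 m^2/s = 2.277 um^2/s

2.277


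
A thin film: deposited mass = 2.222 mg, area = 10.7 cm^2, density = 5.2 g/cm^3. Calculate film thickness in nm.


Convert: m = 2.222 mg = 2.2220e-06 kg, A = 10.7 cm^2 = 1.0700e-03 m^2, rho = 5.2 g/cm^3 = 5200 kg/m^3
t = m / (A * rho)
t = 2.2220e-06 / (1.0700e-03 * 5200)
t = 3.9935e-07 m = 399.4 nm

399.4


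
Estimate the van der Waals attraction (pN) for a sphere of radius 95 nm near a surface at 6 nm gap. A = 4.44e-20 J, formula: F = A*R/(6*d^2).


Convert to SI: R = 95 nm = 9.5e-08 m, d = 6 nm = 6e-09 m
F = A * R / (6 * d^2)
F = 4.44e-20 * 9.5e-08 / (6 * (6e-09)^2)
F = 1.95278e-11 N = 19.528 pN

19.528


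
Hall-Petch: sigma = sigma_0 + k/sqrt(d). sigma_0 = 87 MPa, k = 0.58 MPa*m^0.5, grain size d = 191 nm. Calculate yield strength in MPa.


d = 191 nm = 1.91e-07 m
sqrt(d) = 0.0004370355
Hall-Petch contribution = k / sqrt(d) = 0.58 / 0.0004370355 = 1327.1 MPa
sigma = sigma_0 + k/sqrt(d) = 87 + 1327.1 = 1414.1 MPa

1414.1


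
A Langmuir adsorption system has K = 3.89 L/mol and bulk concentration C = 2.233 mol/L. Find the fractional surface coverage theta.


Langmuir isotherm: theta = K*C / (1 + K*C)
K*C = 3.89 * 2.233 = 8.68637
theta = 8.68637 / (1 + 8.68637) = 8.68637 / 9.68637
theta = 0.8968

0.8968


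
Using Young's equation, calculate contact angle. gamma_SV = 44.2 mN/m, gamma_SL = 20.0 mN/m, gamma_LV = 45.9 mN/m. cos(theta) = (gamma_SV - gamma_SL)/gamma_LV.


cos(theta) = (gamma_SV - gamma_SL) / gamma_LV
cos(theta) = (44.2 - 20.0) / 45.9
cos(theta) = 0.527233
theta = arccos(0.527233) = 58.18 degrees

58.18


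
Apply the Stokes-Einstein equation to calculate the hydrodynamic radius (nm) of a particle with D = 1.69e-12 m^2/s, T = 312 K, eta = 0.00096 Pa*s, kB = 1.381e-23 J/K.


Stokes-Einstein: R = kB*T / (6*pi*eta*D)
R = 1.381e-23 * 312 / (6 * pi * 0.00096 * 1.69e-12)
R = 1.40893e-07 m = 140.89 nm

140.89


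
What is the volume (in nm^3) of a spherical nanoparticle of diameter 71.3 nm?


Radius r = 71.3/2 = 35.65 nm
Volume V = (4/3) * pi * r^3
V = (4/3) * pi * (35.65)^3
V = 189787.33 nm^3

189787.33


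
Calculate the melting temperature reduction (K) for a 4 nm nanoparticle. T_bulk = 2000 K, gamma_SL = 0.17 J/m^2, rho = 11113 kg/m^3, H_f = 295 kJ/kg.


Radius R = 4/2 = 2 nm = 2e-09 m
Convert H_f = 295 kJ/kg = 295000 J/kg
dT = 2 * gamma_SL * T_bulk / (rho * H_f * R)
dT = 2 * 0.17 * 2000 / (11113 * 295000 * 2e-09)
dT = 103.7 K

103.7


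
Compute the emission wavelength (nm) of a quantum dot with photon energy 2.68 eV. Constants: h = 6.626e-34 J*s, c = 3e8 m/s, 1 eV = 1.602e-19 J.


Convert energy: E = 2.68 eV = 2.68 * 1.602e-19 = 4.29336e-19 J
lambda = h*c / E = 6.626e-34 * 3e8 / 4.29336e-19
lambda = 4.62994e-07 m = 463.0 nm

463.0


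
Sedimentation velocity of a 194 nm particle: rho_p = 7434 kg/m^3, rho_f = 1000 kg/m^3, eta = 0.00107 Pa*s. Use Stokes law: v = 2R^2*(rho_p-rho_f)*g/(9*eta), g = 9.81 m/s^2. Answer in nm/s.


Radius R = 194/2 nm = 9.7e-08 m
Density difference = 7434 - 1000 = 6434 kg/m^3
v = 2 * R^2 * (rho_p - rho_f) * g / (9 * eta)
v = 2 * (9.7e-08)^2 * 6434 * 9.81 / (9 * 0.00107)
v = 1.23338e-07 m/s = 123.3381 nm/s

123.3381
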